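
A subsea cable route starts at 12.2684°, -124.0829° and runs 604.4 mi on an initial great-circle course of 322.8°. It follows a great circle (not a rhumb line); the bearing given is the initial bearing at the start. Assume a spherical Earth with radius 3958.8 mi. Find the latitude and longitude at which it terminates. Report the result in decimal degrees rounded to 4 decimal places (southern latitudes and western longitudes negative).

latitude 19.1711°, longitude -129.6693°

Central angle δ = d/R = 0.152673 rad.
Converting: φ₁ = 0.214124 rad, θ = 5.633923 rad.
Destination latitude: φ₂ = arcsin( sin φ₁ cos δ + cos φ₁ sin δ cos θ ) = arcsin(0.328390) = 19.1711°.
Δλ = atan2( sin θ sin δ cos φ₁ , cos δ − sin φ₁ sin φ₂ ) = atan2(-0.089848, 0.918588) = -0.097500 rad = -5.5864°.
λ₂ = -124.0829° + -5.5864° = -129.6693°.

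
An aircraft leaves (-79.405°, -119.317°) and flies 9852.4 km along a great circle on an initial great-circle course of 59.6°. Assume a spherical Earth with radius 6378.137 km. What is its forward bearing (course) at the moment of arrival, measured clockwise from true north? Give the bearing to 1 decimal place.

The arc subtends δ = 9852.4/6378.137 = 1.544714 rad at the centre.
With φ₁ = -79.405° = -1.385879 rad and θ = 59.6° = 1.040216 rad:
Applying the spherical law of cosines for sides, sin φ₂ = sin φ₁ cos δ + cos φ₁ sin δ cos θ = 0.067376, so φ₂ = 3.863°.
For the longitude increment, Δλ = atan2( sin θ sin δ cos φ₁, cos δ − sin φ₁ sin φ₂ ) = atan2(0.158533, 0.092306) = 59.790°.
λ₂ = -119.317° + 59.790° = -59.527°.
The forward bearing on arrival equals the back-azimuth from the destination plus 180°.
Back-azimuth from P₂ (3.9°, -59.5°) to P₁ (-79.4°, -119.3°), with Δλ' = λ₁ − λ₂ = -59.8°: atan2( sin Δλ' cos φ₁ , cos φ₂ sin φ₁ − sin φ₂ cos φ₁ cos Δλ' ) = 189.1°.
Final bearing = (189.1° + 180°) mod 360° = 9.1°.

final bearing 9.1°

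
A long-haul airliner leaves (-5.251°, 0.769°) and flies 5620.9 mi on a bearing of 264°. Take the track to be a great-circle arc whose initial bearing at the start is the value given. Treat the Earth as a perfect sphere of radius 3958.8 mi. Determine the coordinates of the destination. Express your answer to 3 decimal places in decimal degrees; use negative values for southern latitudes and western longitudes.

latitude -6.700°, longitude -81.111°

The arc subtends δ = 5620.9/3958.8 = 1.419849 rad at the centre.
Converting: φ₁ = -0.091647 rad, θ = 4.607669 rad.
Applying the spherical law of cosines for sides, sin φ₂ = sin φ₁ cos δ + cos φ₁ sin δ cos θ = -0.116668, so φ₂ = -6.700°.
For the longitude increment, Δλ = atan2( sin θ sin δ cos φ₁, cos δ − sin φ₁ sin φ₂ ) = atan2(-0.979087, 0.139697) = -81.880°.
λ₂ = λ₁ + Δλ = -81.111°.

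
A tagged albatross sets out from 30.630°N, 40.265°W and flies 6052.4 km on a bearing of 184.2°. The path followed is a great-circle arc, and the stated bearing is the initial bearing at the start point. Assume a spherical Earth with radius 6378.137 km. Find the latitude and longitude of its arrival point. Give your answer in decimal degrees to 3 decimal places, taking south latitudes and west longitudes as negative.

latitude -23.622°, longitude -43.990°

The arc subtends δ = 6052.4/6378.137 = 0.948929 rad at the centre.
Converting: φ₁ = 0.534594 rad, θ = 3.214896 rad.
Destination latitude: φ₂ = arcsin( sin φ₁ cos δ + cos φ₁ sin δ cos θ ) = arcsin(-0.400703) = -23.622°.
For the longitude increment, Δλ = atan2( sin θ sin δ cos φ₁, cos δ − sin φ₁ sin φ₂ ) = atan2(-0.051222, 0.786709) = -3.725°.
Hence λ₂ = -40.265° + -3.725° = -43.990°.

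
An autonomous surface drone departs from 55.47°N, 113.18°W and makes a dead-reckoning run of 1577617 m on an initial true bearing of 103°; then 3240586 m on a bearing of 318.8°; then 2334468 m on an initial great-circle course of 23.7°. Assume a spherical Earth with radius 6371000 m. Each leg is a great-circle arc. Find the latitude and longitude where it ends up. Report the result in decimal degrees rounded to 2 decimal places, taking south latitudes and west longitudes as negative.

latitude 79.91°, longitude -85.04°

Apply the spherical direct solution leg by leg, carrying full precision between legs.
Leg 1: from (55.47°, -113.18°), δ = 1577617/6371000 = 0.247625 rad, θ = 103° → φ = 50.13°, λ = -91.31°.
Leg 2: from (50.13°, -91.31°), δ = 3240586/6371000 = 0.508646 rad, θ = 318.8° → φ = 64.85°, λ = -140.32°.
Leg 3: from (64.85°, -140.32°), δ = 2334468/6371000 = 0.366421 rad, θ = 23.7° → φ = 79.91°, λ = -85.04°.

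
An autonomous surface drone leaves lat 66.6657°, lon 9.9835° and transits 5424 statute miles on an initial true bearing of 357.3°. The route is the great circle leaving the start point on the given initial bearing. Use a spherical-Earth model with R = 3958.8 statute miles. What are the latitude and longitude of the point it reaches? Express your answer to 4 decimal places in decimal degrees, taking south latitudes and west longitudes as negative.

The arc subtends δ = 5424/3958.8 = 1.370112 rad at the centre.
With φ₁ = 66.6657° = 1.163536 rad and θ = 357.3° = 6.236061 rad:
Applying the spherical law of cosines for sides, sin φ₂ = sin φ₁ cos δ + cos φ₁ sin δ cos θ = 0.570751, so φ₂ = 34.8026°.
Δλ = atan2( sin θ sin δ cos φ₁ , cos δ − sin φ₁ sin φ₂ ) = atan2(-0.018284, -0.324729) = -3.085346 rad = -176.7773°.
λ₂ = 9.9835° + -176.7773° = -166.7938°.

latitude 34.8026°, longitude -166.7938°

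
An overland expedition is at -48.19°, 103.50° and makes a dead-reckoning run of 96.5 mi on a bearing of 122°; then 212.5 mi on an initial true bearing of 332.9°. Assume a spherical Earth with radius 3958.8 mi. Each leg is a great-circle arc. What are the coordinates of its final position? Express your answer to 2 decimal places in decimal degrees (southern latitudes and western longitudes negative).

Apply the spherical direct solution leg by leg, carrying full precision between legs.
Leg 1: from (-48.19°, 103.50°), δ = 96.5/3958.8 = 0.024376 rad, θ = 122° → φ = -48.92°, λ = 105.30°.
Leg 2: from (-48.92°, 105.30°), δ = 212.5/3958.8 = 0.053678 rad, θ = 332.9° → φ = -46.16°, λ = 103.28°.

latitude -46.16°, longitude 103.28°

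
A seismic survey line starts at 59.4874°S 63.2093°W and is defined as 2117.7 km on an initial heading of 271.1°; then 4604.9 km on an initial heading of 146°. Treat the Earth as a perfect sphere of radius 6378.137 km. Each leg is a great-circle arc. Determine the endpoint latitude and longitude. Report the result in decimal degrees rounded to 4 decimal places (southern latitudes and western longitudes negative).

Apply the spherical direct solution leg by leg, carrying full precision between legs.
Leg 1: from (-59.4874°, -63.2093°), δ = 2117.7/6378.137 = 0.332025 rad, θ = 271.1° → φ = -54.2220°, λ = -97.0873°.
Leg 2: from (-54.2220°, -97.0873°), δ = 4604.9/6378.137 = 0.721982 rad, θ = 146° → φ = -68.3090°, λ = -6.2006°.

latitude -68.3090°, longitude -6.2006°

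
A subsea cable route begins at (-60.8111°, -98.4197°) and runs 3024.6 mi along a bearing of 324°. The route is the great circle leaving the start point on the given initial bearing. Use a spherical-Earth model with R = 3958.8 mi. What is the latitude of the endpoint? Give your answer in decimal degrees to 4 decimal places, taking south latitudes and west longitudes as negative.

Angular distance δ = d/R = 3024.6 / 3958.8 = 0.764019 rad.
Start latitude φ₁ = -1.061354 rad; initial bearing θ = 5.654867 rad.
Applying the spherical law of cosines for sides, sin φ₂ = sin φ₁ cos δ + cos φ₁ sin δ cos θ = -0.357410, so φ₂ = -20.9412°.
Then Δλ = atan2(-0.198318, 0.410036) = -0.450490 rad, from sin θ sin δ cos φ₁ over cos δ − sin φ₁ sin φ₂.
λ₂ = λ₁ + Δλ = -124.2309°.

latitude -20.9412°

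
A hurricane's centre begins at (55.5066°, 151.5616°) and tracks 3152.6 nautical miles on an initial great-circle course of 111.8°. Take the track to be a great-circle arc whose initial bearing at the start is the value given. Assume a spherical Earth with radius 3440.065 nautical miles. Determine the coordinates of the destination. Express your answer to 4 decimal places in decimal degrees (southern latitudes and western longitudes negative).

δ = 3152.6/3440.065 = 0.916436 rad (52.5079°).
Converting: φ₁ = 0.968773 rad, θ = 1.951278 rad.
Destination latitude: φ₂ = arcsin( sin φ₁ cos δ + cos φ₁ sin δ cos θ ) = arcsin(0.334778) = 19.5590°.
Then Δλ = atan2(0.417199, 0.332731) = 0.897560 rad, from sin θ sin δ cos φ₁ over cos δ − sin φ₁ sin φ₂.
λ₂ = 151.5616° + 51.4264° = 202.9880°, normalized to (−180°, 180°] → -157.0120°.

latitude 19.5590°, longitude -157.0120°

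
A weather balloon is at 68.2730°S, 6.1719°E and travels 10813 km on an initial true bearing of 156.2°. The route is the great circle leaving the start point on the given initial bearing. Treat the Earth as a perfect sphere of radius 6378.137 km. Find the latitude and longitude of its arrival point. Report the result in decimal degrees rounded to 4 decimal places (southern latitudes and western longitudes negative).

latitude -12.7502°, longitude 161.9329°

Central angle δ = d/R = 1.695323 rad.
Start latitude φ₁ = -1.191589 rad; initial bearing θ = 2.726204 rad.
Applying the spherical law of cosines for sides, sin φ₂ = sin φ₁ cos δ + cos φ₁ sin δ cos θ = -0.220700, so φ₂ = -12.7502°.
For the longitude increment, Δλ = atan2( sin θ sin δ cos φ₁, cos δ − sin φ₁ sin φ₂ ) = atan2(0.148229, -0.329226) = 155.7610°.
λ₂ = λ₁ + Δλ = 161.9329°.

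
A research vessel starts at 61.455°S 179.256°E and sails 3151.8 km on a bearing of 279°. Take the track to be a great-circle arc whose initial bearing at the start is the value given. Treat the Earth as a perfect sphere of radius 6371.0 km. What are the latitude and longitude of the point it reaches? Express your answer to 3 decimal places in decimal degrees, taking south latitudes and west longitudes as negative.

latitude -47.530°, longitude 135.268°

The arc subtends δ = 3151.8/6371 = 0.494710 rad at the centre.
With φ₁ = -61.455° = -1.072592 rad and θ = 279° = 4.869469 rad:
Destination latitude: φ₂ = arcsin( sin φ₁ cos δ + cos φ₁ sin δ cos θ ) = arcsin(-0.737632) = -47.530°.
Δλ = atan2( sin θ sin δ cos φ₁ , cos δ − sin φ₁ sin φ₂ ) = atan2(-0.224078, 0.232139) = -0.767731 rad = -43.988°.
Hence λ₂ = 179.256° + -43.988° = 135.268°.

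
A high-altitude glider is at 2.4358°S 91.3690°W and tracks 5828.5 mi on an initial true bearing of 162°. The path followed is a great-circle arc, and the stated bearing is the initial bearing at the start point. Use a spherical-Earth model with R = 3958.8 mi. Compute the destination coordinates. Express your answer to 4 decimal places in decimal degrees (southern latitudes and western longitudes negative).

Central angle δ = d/R = 1.472290 rad.
With φ₁ = -2.4358° = -0.042513 rad and θ = 162° = 2.827433 rad:
Destination latitude: φ₂ = arcsin( sin φ₁ cos δ + cos φ₁ sin δ cos θ ) = arcsin(-0.949771) = -71.7631°.
Δλ = atan2( sin θ sin δ cos φ₁ , cos δ − sin φ₁ sin φ₂ ) = atan2(0.307241, 0.057982) = 1.384271 rad = 79.3129°.
Hence λ₂ = -91.3690° + 79.3129° = -12.0561°.

latitude -71.7631°, longitude -12.0561°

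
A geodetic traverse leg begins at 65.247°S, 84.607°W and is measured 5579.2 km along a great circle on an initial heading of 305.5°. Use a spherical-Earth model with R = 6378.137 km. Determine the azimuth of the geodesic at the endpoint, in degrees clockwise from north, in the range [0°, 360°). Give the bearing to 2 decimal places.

final bearing 338.21°

Angular distance δ = d/R = 5579.2 / 6378.137 = 0.874738 rad.
Start latitude φ₁ = -1.138775 rad; initial bearing θ = 5.331981 rad.
Destination latitude: φ₂ = arcsin( sin φ₁ cos δ + cos φ₁ sin δ cos θ ) = arcsin(-0.395702) = -23.310°.
Then Δλ = atan2(-0.261580, 0.281852) = -0.748111 rad, from sin θ sin δ cos φ₁ over cos δ − sin φ₁ sin φ₂.
Hence λ₂ = -84.607° + -42.864° = -127.471°.
The forward bearing on arrival equals the back-azimuth from the destination plus 180°.
Back-azimuth from P₂ (-23.31°, -127.47°) to P₁ (-65.25°, -84.61°), with Δλ' = λ₁ − λ₂ = 42.86°: atan2( sin Δλ' cos φ₁ , cos φ₂ sin φ₁ − sin φ₂ cos φ₁ cos Δλ' ) = 158.21°.
Final bearing = (158.21° + 180°) mod 360° = 338.21°.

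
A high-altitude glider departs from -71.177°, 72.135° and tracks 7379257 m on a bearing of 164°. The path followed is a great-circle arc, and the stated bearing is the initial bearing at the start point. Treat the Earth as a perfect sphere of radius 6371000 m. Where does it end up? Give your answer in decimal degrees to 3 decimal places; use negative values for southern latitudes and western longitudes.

δ = 7379257/6371000 = 1.158257 rad (66.3633°).
Start latitude φ₁ = -1.242273 rad; initial bearing θ = 2.862340 rad.
Destination latitude: φ₂ = arcsin( sin φ₁ cos δ + cos φ₁ sin δ cos θ ) = arcsin(-0.663622) = -41.577°.
Δλ = atan2( sin θ sin δ cos φ₁ , cos δ − sin φ₁ sin φ₂ ) = atan2(0.081472, -0.227195) = 2.797276 rad = 160.272°.
λ₂ = 72.135° + 160.272° = 232.407°, normalized to (−180°, 180°] → -127.593°.

latitude -41.577°, longitude -127.593°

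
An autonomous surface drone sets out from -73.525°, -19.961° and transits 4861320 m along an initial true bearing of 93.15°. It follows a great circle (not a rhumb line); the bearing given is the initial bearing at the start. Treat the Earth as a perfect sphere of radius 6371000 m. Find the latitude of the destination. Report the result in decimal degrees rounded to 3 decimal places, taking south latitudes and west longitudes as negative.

The arc subtends δ = 4861320/6371000 = 0.763039 rad at the centre.
With φ₁ = -73.525° = -1.283253 rad and θ = 93.15° = 1.625774 rad:
Destination latitude: φ₂ = arcsin( sin φ₁ cos δ + cos φ₁ sin δ cos θ ) = arcsin(-0.703836) = -44.736°.
Then Δλ = atan2(0.195704, 0.047800) = 1.331240 rad, from sin θ sin δ cos φ₁ over cos δ − sin φ₁ sin φ₂.
λ₂ = -19.961° + 76.274° = 56.313°.

latitude -44.736°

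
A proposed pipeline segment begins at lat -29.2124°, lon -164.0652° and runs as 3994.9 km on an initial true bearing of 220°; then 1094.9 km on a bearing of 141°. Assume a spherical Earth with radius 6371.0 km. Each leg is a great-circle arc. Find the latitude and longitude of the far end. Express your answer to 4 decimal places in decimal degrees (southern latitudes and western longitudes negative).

latitude -59.0730°, longitude 170.2893°

Apply the spherical direct solution leg by leg, carrying full precision between legs.
Leg 1: from (-29.2124°, -164.0652°), δ = 3994.9/6371 = 0.627044 rad, θ = 220° → φ = -51.9542°, λ = 158.2020°.
Leg 2: from (-51.9542°, 158.2020°), δ = 1094.9/6371 = 0.171857 rad, θ = 141° → φ = -59.0730°, λ = 170.2893°.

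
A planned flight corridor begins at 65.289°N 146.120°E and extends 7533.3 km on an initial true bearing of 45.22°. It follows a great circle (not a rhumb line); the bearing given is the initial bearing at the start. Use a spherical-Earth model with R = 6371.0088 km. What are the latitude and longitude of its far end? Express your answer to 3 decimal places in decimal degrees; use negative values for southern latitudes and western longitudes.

δ = 7533.3/6371.0088 = 1.182434 rad (67.7485°).
Converting: φ₁ = 1.139508 rad, θ = 0.789238 rad.
Applying the spherical law of cosines for sides, sin φ₂ = sin φ₁ cos δ + cos φ₁ sin δ cos θ = 0.616531, so φ₂ = 38.063°.
Then Δλ = atan2(0.274635, -0.181401) = 2.154530 rad, from sin θ sin δ cos φ₁ over cos δ − sin φ₁ sin φ₂.
λ₂ = 146.120° + 123.445° = 269.565°, normalized to (−180°, 180°] → -90.435°.

latitude 38.063°, longitude -90.435°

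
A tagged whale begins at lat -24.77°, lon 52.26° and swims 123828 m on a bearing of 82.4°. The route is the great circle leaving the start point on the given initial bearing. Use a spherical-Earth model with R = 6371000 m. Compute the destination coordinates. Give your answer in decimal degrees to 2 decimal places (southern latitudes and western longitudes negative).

The arc subtends δ = 123828/6371000 = 0.019436 rad at the centre.
With φ₁ = -24.77° = -0.432318 rad and θ = 82.4° = 1.438151 rad:
Destination latitude: φ₂ = arcsin( sin φ₁ cos δ + cos φ₁ sin δ cos θ ) = arcsin(-0.416564) = -24.62°.
Then Δλ = atan2(0.017492, 0.825281) = 0.021192 rad, from sin θ sin δ cos φ₁ over cos δ − sin φ₁ sin φ₂.
Hence λ₂ = 52.26° + 1.21° = 53.47°.

latitude -24.62°, longitude 53.47°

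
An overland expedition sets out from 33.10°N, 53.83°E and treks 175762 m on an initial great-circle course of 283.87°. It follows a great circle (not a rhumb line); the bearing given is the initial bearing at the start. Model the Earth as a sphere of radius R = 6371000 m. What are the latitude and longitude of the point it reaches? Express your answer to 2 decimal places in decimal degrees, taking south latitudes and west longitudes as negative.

The arc subtends δ = 175762/6371000 = 0.027588 rad at the centre.
Start latitude φ₁ = 0.577704 rad; initial bearing θ = 4.954466 rad.
Applying the spherical law of cosines for sides, sin φ₂ = sin φ₁ cos δ + cos φ₁ sin δ cos θ = 0.551434, so φ₂ = 33.47°.
For the longitude increment, Δλ = atan2( sin θ sin δ cos φ₁, cos δ − sin φ₁ sin φ₂ ) = atan2(-0.022434, 0.698481) = -1.84°.
Hence λ₂ = 53.83° + -1.84° = 51.99°.

latitude 33.47°, longitude 51.99°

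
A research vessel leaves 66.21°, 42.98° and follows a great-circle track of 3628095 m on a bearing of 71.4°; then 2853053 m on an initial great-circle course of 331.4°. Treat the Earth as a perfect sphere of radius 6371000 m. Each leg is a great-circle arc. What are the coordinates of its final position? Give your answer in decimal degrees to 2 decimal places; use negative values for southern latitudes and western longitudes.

Apply the spherical direct solution leg by leg, carrying full precision between legs.
Leg 1: from (66.21°, 42.98°), δ = 3628095/6371000 = 0.569470 rad, θ = 71.4° → φ = 57.14°, λ = 113.34°.
Leg 2: from (57.14°, 113.34°), δ = 2853053/6371000 = 0.447819 rad, θ = 331.4° → φ = 74.46°, λ = 62.66°.

latitude 74.46°, longitude 62.66°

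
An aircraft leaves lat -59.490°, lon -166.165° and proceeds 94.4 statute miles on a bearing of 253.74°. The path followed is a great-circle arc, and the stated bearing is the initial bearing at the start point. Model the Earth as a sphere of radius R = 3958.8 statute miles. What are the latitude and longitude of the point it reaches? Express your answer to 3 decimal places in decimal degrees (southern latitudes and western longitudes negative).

latitude -59.847°, longitude -168.777°

Central angle δ = d/R = 0.023846 rad.
Start latitude φ₁ = -1.038296 rad; initial bearing θ = 4.428598 rad.
Destination latitude: φ₂ = arcsin( sin φ₁ cos δ + cos φ₁ sin δ cos θ ) = arcsin(-0.864685) = -59.847°.
Then Δλ = atan2(-0.011621, 0.254755) = -0.045584 rad, from sin θ sin δ cos φ₁ over cos δ − sin φ₁ sin φ₂.
λ₂ = -166.165° + -2.612° = -168.777°.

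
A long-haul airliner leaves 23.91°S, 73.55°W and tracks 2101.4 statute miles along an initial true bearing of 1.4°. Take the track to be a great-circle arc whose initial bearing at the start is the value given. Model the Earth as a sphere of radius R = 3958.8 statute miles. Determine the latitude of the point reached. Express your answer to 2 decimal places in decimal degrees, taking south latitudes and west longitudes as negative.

latitude 6.50°

Angular distance δ = d/R = 2101.4 / 3958.8 = 0.530817 rad.
With φ₁ = -23.91° = -0.417308 rad and θ = 1.4° = 0.024435 rad:
Applying the spherical law of cosines for sides, sin φ₂ = sin φ₁ cos δ + cos φ₁ sin δ cos θ = 0.113127, so φ₂ = 6.50°.
Then Δλ = atan2(0.011307, 0.908244) = 0.012449 rad, from sin θ sin δ cos φ₁ over cos δ − sin φ₁ sin φ₂.
λ₂ = λ₁ + Δλ = -72.84°.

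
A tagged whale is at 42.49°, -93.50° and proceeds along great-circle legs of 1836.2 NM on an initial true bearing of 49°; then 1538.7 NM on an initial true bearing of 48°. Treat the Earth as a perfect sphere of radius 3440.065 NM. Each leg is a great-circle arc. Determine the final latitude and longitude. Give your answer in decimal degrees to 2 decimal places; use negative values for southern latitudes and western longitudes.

latitude 65.32°, longitude 0.00°

Apply the spherical direct solution leg by leg, carrying full precision between legs.
Leg 1: from (42.49°, -93.50°), δ = 1836.2/3440.065 = 0.533769 rad, θ = 49° → φ = 55.86°, λ = -50.33°.
Leg 2: from (55.86°, -50.33°), δ = 1538.7/3440.065 = 0.447288 rad, θ = 48° → φ = 65.32°, λ = 0.00°.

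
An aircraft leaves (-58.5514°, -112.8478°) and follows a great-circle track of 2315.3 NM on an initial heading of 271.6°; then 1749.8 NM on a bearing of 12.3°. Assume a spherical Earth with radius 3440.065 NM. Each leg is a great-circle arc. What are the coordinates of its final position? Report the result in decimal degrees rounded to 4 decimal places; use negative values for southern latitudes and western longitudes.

Apply the spherical direct solution leg by leg, carrying full precision between legs.
Leg 1: from (-58.5514°, -112.8478°), δ = 2315.3/3440.065 = 0.673040 rad, θ = 271.6° → φ = -41.1468°, λ = -168.6897°.
Leg 2: from (-41.1468°, -168.6897°), δ = 1749.8/3440.065 = 0.508653 rad, θ = 12.3° → φ = -12.4967°, λ = -162.5897°.

latitude -12.4967°, longitude -162.5897°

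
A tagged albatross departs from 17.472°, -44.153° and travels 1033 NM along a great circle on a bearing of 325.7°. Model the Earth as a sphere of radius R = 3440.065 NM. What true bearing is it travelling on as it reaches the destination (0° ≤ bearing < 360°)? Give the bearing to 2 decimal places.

final bearing 321.01°

The arc subtends δ = 1033/3440.065 = 0.300285 rad at the centre.
Start latitude φ₁ = 0.304944 rad; initial bearing θ = 5.684537 rad.
Applying the spherical law of cosines for sides, sin φ₂ = sin φ₁ cos δ + cos φ₁ sin δ cos θ = 0.519885, so φ₂ = 31.325°.
For the longitude increment, Δλ = atan2( sin θ sin δ cos φ₁, cos δ − sin φ₁ sin φ₂ ) = atan2(-0.158996, 0.799162) = -11.252°.
Hence λ₂ = -44.153° + -11.252° = -55.405°.
The forward bearing on arrival equals the back-azimuth from the destination plus 180°.
Back-azimuth from P₂ (31.32°, -55.41°) to P₁ (17.47°, -44.15°), with Δλ' = λ₁ − λ₂ = 11.25°: atan2( sin Δλ' cos φ₁ , cos φ₂ sin φ₁ − sin φ₂ cos φ₁ cos Δλ' ) = 141.01°.
Final bearing = (141.01° + 180°) mod 360° = 321.01°.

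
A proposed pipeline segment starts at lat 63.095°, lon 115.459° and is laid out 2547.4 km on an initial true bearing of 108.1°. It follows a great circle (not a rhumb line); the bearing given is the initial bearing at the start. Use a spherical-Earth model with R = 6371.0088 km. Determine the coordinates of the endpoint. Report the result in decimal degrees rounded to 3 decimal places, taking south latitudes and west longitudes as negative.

Angular distance δ = d/R = 2547.4 / 6371.0088 = 0.399842 rad.
Start latitude φ₁ = 1.101215 rad; initial bearing θ = 1.886701 rad.
sin φ₂ = sin φ₁ cos δ + cos φ₁ sin δ cos θ = (0.891758)(0.921122) + (0.452513)(0.389273)(-0.310676) = 0.766692
φ₂ = asin(0.766692) = 0.873673 rad = 50.058°.
For the longitude increment, Δλ = atan2( sin θ sin δ cos φ₁, cos δ − sin φ₁ sin φ₂ ) = atan2(0.167434, 0.237418) = 35.193°.
λ₂ = λ₁ + Δλ = 150.652°.

latitude 50.058°, longitude 150.652°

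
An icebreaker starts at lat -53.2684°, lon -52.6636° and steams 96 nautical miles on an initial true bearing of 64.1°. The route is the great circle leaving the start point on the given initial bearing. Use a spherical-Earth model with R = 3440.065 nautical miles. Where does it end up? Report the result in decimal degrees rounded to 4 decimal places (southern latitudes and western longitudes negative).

latitude -52.5463°, longitude -50.2980°

δ = 96/3440.065 = 0.027906 rad (1.5989°).
Start latitude φ₁ = -0.929709 rad; initial bearing θ = 1.118756 rad.
sin φ₂ = sin φ₁ cos δ + cos φ₁ sin δ cos θ = (-0.801446)(0.999611) + (0.598067)(0.027903)(0.436802) = -0.793845
φ₂ = asin(-0.793845) = -0.917105 rad = -52.5463°.
For the longitude increment, Δλ = atan2( sin θ sin δ cos φ₁, cos δ − sin φ₁ sin φ₂ ) = atan2(0.015012, 0.363387) = 2.3656°.
λ₂ = -52.6636° + 2.3656° = -50.2980°.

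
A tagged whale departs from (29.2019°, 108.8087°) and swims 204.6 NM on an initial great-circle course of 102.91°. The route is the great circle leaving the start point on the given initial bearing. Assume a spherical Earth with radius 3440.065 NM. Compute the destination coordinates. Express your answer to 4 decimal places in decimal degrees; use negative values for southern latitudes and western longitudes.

latitude 28.3876°, longitude 112.5848°

Angular distance δ = d/R = 204.6 / 3440.065 = 0.059476 rad.
With φ₁ = 29.2019° = 0.509669 rad and θ = 102.91° = 1.796118 rad:
Destination latitude: φ₂ = arcsin( sin φ₁ cos δ + cos φ₁ sin δ cos θ ) = arcsin(0.475434) = 28.3876°.
Then Δλ = atan2(0.050574, 0.766273) = 0.065905 rad, from sin θ sin δ cos φ₁ over cos δ − sin φ₁ sin φ₂.
λ₂ = 108.8087° + 3.7761° = 112.5848°.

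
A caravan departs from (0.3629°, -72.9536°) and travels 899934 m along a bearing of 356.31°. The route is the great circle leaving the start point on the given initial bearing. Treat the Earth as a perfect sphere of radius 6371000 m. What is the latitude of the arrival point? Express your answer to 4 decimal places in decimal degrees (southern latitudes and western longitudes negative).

latitude 8.4393°

δ = 899934/6371000 = 0.141255 rad (8.0933°).
Start latitude φ₁ = 0.006334 rad; initial bearing θ = 6.218783 rad.
Destination latitude: φ₂ = arcsin( sin φ₁ cos δ + cos φ₁ sin δ cos θ ) = arcsin(0.146761) = 8.4393°.
For the longitude increment, Δλ = atan2( sin θ sin δ cos φ₁, cos δ − sin φ₁ sin φ₂ ) = atan2(-0.009061, 0.989111) = -0.5248°.
λ₂ = λ₁ + Δλ = -73.4784°.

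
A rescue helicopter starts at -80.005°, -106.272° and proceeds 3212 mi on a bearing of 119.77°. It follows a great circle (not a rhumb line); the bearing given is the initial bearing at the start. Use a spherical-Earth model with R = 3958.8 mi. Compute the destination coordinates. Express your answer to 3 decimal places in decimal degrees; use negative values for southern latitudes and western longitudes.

The arc subtends δ = 3212/3958.8 = 0.811357 rad at the centre.
With φ₁ = -80.005° = -1.396351 rad and θ = 119.77° = 2.090381 rad:
Applying the spherical law of cosines for sides, sin φ₂ = sin φ₁ cos δ + cos φ₁ sin δ cos θ = -0.740563, so φ₂ = -47.779°.
For the longitude increment, Δλ = atan2( sin θ sin δ cos φ₁, cos δ − sin φ₁ sin φ₂ ) = atan2(0.109259, -0.040808) = 110.481°.
λ₂ = λ₁ + Δλ = 4.209°.

latitude -47.779°, longitude 4.209°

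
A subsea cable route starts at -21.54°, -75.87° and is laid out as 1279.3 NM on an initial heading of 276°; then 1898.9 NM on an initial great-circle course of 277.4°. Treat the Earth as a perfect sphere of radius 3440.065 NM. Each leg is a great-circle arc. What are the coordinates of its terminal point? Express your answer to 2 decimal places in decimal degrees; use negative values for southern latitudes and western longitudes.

Apply the spherical direct solution leg by leg, carrying full precision between legs.
Leg 1: from (-21.54°, -75.87°), δ = 1279.3/3440.065 = 0.371883 rad, θ = 276° → φ = -17.86°, λ = -98.18°.
Leg 2: from (-17.86°, -98.18°), δ = 1898.9/3440.065 = 0.551995 rad, θ = 277.4° → φ = -11.35°, λ = -130.22°.

latitude -11.35°, longitude -130.22°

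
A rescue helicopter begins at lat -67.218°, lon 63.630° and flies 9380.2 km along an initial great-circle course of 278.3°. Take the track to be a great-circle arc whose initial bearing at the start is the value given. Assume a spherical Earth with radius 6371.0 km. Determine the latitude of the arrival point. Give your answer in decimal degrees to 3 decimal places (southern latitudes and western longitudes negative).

Angular distance δ = d/R = 9380.2 / 6371 = 1.472328 rad.
Start latitude φ₁ = -1.173175 rad; initial bearing θ = 4.857251 rad.
sin φ₂ = sin φ₁ cos δ + cos φ₁ sin δ cos θ = (-0.921985)(0.098310) + (0.387226)(0.995156)(0.144356) = -0.035012
φ₂ = asin(-0.035012) = -0.035019 rad = -2.006°.
Δλ = atan2( sin θ sin δ cos φ₁ , cos δ − sin φ₁ sin φ₂ ) = atan2(-0.381314, 0.066029) = -1.399335 rad = -80.176°.
Hence λ₂ = 63.630° + -80.176° = -16.546°.

latitude -2.006°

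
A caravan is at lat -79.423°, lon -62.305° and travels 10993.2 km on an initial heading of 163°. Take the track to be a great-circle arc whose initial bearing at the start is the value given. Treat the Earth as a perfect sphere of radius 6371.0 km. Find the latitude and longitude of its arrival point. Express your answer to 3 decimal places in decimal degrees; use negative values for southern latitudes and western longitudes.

latitude -1.259°, longitude 100.900°

δ = 10993.2/6371 = 1.725506 rad (98.8642°).
Start latitude φ₁ = -1.386193 rad; initial bearing θ = 2.844887 rad.
sin φ₂ = sin φ₁ cos δ + cos φ₁ sin δ cos θ = (-0.983009)(-0.154093) + (0.183557)(0.988056)(-0.956305) = -0.021964
φ₂ = asin(-0.021964) = -0.021966 rad = -1.259°.
Then Δλ = atan2(0.053026, -0.175685) = 2.848463 rad, from sin θ sin δ cos φ₁ over cos δ − sin φ₁ sin φ₂.
λ₂ = λ₁ + Δλ = 100.900°.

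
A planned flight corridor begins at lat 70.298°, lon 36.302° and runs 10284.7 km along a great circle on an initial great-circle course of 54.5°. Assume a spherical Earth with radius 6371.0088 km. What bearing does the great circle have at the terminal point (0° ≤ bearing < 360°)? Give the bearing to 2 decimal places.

final bearing 163.87°

δ = 10284.7/6371.0088 = 1.614297 rad (92.4924°).
Start latitude φ₁ = 1.226932 rad; initial bearing θ = 0.951204 rad.
Applying the spherical law of cosines for sides, sin φ₂ = sin φ₁ cos δ + cos φ₁ sin δ cos θ = 0.154645, so φ₂ = 8.896°.
For the longitude increment, Δλ = atan2( sin θ sin δ cos φ₁, cos δ − sin φ₁ sin φ₂ ) = atan2(0.274202, -0.189079) = 124.589°.
Hence λ₂ = 36.302° + 124.589° = 160.891°.
The forward bearing on arrival equals the back-azimuth from the destination plus 180°.
Back-azimuth from P₂ (8.90°, 160.89°) to P₁ (70.30°, 36.30°), with Δλ' = λ₁ − λ₂ = -124.59°: atan2( sin Δλ' cos φ₁ , cos φ₂ sin φ₁ − sin φ₂ cos φ₁ cos Δλ' ) = 343.87°.
Final bearing = (343.87° + 180°) mod 360° = 163.87°.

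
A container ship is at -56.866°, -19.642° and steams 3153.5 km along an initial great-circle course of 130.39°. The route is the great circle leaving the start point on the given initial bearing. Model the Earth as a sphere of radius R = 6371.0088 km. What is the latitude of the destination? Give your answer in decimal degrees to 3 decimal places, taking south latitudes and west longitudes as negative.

latitude -64.841°

Angular distance δ = d/R = 3153.5 / 6371.0088 = 0.494977 rad.
Converting: φ₁ = -0.992499 rad, θ = 2.275735 rad.
Destination latitude: φ₂ = arcsin( sin φ₁ cos δ + cos φ₁ sin δ cos θ ) = arcsin(-0.905134) = -64.841°.
Then Δλ = atan2(0.197756, 0.122026) = 1.017932 rad, from sin θ sin δ cos φ₁ over cos δ − sin φ₁ sin φ₂.
Hence λ₂ = -19.642° + 58.323° = 38.681°.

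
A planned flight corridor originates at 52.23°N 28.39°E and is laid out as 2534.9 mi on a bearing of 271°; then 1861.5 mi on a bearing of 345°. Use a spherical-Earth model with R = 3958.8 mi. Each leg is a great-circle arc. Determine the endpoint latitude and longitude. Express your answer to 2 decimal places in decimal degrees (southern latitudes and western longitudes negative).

latitude 65.09°, longitude -38.82°

Apply the spherical direct solution leg by leg, carrying full precision between legs.
Leg 1: from (52.23°, 28.39°), δ = 2534.9/3958.8 = 0.640320 rad, θ = 271° → φ = 39.81°, λ = -22.66°.
Leg 2: from (39.81°, -22.66°), δ = 1861.5/3958.8 = 0.470218 rad, θ = 345° → φ = 65.09°, λ = -38.82°.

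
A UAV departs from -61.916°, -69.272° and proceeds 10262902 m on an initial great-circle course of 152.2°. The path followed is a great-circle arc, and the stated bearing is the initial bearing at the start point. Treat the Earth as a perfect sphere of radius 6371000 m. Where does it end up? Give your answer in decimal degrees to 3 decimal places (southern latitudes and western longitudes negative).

latitude -22.380°, longitude 80.465°

The arc subtends δ = 10262902/6371000 = 1.610878 rad at the centre.
With φ₁ = -61.916° = -1.080638 rad and θ = 152.2° = 2.656391 rad:
Applying the spherical law of cosines for sides, sin φ₂ = sin φ₁ cos δ + cos φ₁ sin δ cos θ = -0.380743, so φ₂ = -22.380°.
For the longitude increment, Δλ = atan2( sin θ sin δ cos φ₁, cos δ − sin φ₁ sin φ₂ ) = atan2(0.219382, -0.375984) = 149.737°.
λ₂ = λ₁ + Δλ = 80.465°.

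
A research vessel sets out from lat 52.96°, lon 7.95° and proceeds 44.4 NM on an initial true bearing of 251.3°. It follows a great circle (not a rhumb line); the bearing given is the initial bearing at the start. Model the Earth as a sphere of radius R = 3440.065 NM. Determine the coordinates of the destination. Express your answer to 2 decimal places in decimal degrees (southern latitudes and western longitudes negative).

latitude 52.72°, longitude 6.79°

Angular distance δ = d/R = 44.4 / 3440.065 = 0.012907 rad.
Converting: φ₁ = 0.924326 rad, θ = 4.386012 rad.
sin φ₂ = sin φ₁ cos δ + cos φ₁ sin δ cos θ = (0.798215)(0.999917) + (0.602372)(0.012906)(-0.320613) = 0.795656
φ₂ = asin(0.795656) = 0.920090 rad = 52.72°.
Then Δλ = atan2(-0.007364, 0.364812) = -0.020183 rad, from sin θ sin δ cos φ₁ over cos δ − sin φ₁ sin φ₂.
λ₂ = 7.95° + -1.16° = 6.79°.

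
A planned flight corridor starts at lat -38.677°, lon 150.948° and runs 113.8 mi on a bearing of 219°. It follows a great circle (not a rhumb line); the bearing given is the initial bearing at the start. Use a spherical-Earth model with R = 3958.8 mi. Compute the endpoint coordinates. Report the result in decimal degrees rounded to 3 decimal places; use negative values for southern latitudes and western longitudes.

latitude -39.949°, longitude 149.596°

δ = 113.8/3958.8 = 0.028746 rad (1.6470°).
Start latitude φ₁ = -0.675041 rad; initial bearing θ = 3.822271 rad.
sin φ₂ = sin φ₁ cos δ + cos φ₁ sin δ cos θ = (-0.624929)(0.999587) + (0.780681)(0.028742)(-0.777146) = -0.642109
φ₂ = asin(-0.642109) = -0.697246 rad = -39.949°.
Then Δλ = atan2(-0.014121, 0.598314) = -0.023597 rad, from sin θ sin δ cos φ₁ over cos δ − sin φ₁ sin φ₂.
Hence λ₂ = 150.948° + -1.352° = 149.596°.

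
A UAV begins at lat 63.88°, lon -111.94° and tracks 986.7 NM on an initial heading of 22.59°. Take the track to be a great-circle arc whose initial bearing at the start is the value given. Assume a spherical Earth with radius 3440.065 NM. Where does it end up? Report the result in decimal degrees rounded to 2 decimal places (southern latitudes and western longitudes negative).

latitude 77.47°, longitude -81.88°

Angular distance δ = d/R = 986.7 / 3440.065 = 0.286826 rad.
With φ₁ = 63.88° = 1.114916 rad and θ = 22.59° = 0.394270 rad:
Applying the spherical law of cosines for sides, sin φ₂ = sin φ₁ cos δ + cos φ₁ sin δ cos θ = 0.976188, so φ₂ = 77.47°.
Δλ = atan2( sin θ sin δ cos φ₁ , cos δ − sin φ₁ sin φ₂ ) = atan2(0.047845, 0.082652) = 0.524733 rad = 30.06°.
λ₂ = λ₁ + Δλ = -81.88°.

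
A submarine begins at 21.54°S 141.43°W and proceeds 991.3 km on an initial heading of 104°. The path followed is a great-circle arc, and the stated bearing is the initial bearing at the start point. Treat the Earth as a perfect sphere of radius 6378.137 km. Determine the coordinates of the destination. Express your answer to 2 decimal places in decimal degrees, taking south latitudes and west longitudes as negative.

δ = 991.3/6378.137 = 0.155422 rad (8.9050°).
Start latitude φ₁ = -0.375944 rad; initial bearing θ = 1.815142 rad.
Destination latitude: φ₂ = arcsin( sin φ₁ cos δ + cos φ₁ sin δ cos θ ) = arcsin(-0.397559) = -23.43°.
Then Δλ = atan2(0.139709, 0.841982) = 0.164430 rad, from sin θ sin δ cos φ₁ over cos δ − sin φ₁ sin φ₂.
λ₂ = -141.43° + 9.42° = -132.01°.

latitude -23.43°, longitude -132.01°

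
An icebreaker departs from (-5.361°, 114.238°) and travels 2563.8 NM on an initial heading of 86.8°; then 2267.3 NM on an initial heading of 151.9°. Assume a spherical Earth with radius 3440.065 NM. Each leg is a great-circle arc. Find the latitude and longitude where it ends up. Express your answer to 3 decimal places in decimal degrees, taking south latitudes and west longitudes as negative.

latitude -34.363°, longitude 177.334°

Apply the spherical direct solution leg by leg, carrying full precision between legs.
Leg 1: from (-5.361°, 114.238°), δ = 2563.8/3440.065 = 0.745277 rad, θ = 86.8° → φ = -1.775°, λ = 156.882°.
Leg 2: from (-1.775°, 156.882°), δ = 2267.3/3440.065 = 0.659086 rad, θ = 151.9° → φ = -34.363°, λ = 177.334°.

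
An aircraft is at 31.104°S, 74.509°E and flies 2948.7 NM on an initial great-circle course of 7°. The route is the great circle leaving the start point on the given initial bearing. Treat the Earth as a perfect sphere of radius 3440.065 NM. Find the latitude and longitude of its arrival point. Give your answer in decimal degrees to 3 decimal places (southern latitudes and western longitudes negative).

latitude 17.717°, longitude 80.059°

The arc subtends δ = 2948.7/3440.065 = 0.857164 rad at the centre.
With φ₁ = -31.104° = -0.542867 rad and θ = 7° = 0.122173 rad:
sin φ₂ = sin φ₁ cos δ + cos φ₁ sin δ cos θ = (-0.516593)(0.654584) + (0.856231)(0.755989)(0.992546) = 0.304323
φ₂ = asin(0.304323) = 0.309228 rad = 17.717°.
Δλ = atan2( sin θ sin δ cos φ₁ , cos δ − sin φ₁ sin φ₂ ) = atan2(0.078886, 0.811795) = 0.096871 rad = 5.550°.
λ₂ = 74.509° + 5.550° = 80.059°.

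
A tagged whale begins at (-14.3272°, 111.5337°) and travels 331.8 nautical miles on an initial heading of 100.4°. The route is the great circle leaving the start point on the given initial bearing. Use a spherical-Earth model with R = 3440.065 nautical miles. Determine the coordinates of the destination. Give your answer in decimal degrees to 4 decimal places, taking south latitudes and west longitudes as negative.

latitude -15.2572°, longitude 117.1681°

Angular distance δ = d/R = 331.8 / 3440.065 = 0.096452 rad.
With φ₁ = -14.3272° = -0.250057 rad and θ = 100.4° = 1.752311 rad:
sin φ₂ = sin φ₁ cos δ + cos φ₁ sin δ cos θ = (-0.247459)(0.995352) + (0.968898)(0.096302)(-0.180519) = -0.263153
φ₂ = asin(-0.263153) = -0.266288 rad = -15.2572°.
Then Δλ = atan2(0.091774, 0.930233) = 0.098339 rad, from sin θ sin δ cos φ₁ over cos δ − sin φ₁ sin φ₂.
Hence λ₂ = 111.5337° + 5.6344° = 117.1681°.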